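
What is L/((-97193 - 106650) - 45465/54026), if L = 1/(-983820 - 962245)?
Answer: 7718/3061679394813985 ≈ 2.5208e-12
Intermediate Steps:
L = -1/1946065 (L = 1/(-1946065) = -1/1946065 ≈ -5.1386e-7)
L/((-97193 - 106650) - 45465/54026) = -1/(1946065*((-97193 - 106650) - 45465/54026)) = -1/(1946065*(-203843 - 45465*1/54026)) = -1/(1946065*(-203843 - 6495/7718)) = -1/(1946065*(-1573266769/7718)) = -1/1946065*(-7718/1573266769) = 7718/3061679394813985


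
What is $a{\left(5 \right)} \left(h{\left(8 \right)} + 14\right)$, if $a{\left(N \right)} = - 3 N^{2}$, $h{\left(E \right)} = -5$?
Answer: $-675$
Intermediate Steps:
$a{\left(5 \right)} \left(h{\left(8 \right)} + 14\right) = - 3 \cdot 5^{2} \left(-5 + 14\right) = \left(-3\right) 25 \cdot 9 = \left(-75\right) 9 = -675$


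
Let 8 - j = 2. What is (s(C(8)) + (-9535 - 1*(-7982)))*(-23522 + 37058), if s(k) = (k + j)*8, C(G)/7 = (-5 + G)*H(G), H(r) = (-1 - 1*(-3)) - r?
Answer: -34015968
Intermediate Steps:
j = 6 (j = 8 - 1*2 = 8 - 2 = 6)
H(r) = 2 - r (H(r) = (-1 + 3) - r = 2 - r)
C(G) = 7*(-5 + G)*(2 - G) (C(G) = 7*((-5 + G)*(2 - G)) = 7*(-5 + G)*(2 - G))
s(k) = 48 + 8*k (s(k) = (k + 6)*8 = (6 + k)*8 = 48 + 8*k)
(s(C(8)) + (-9535 - 1*(-7982)))*(-23522 + 37058) = ((48 + 8*(-7*(-5 + 8)*(-2 + 8))) + (-9535 - 1*(-7982)))*(-23522 + 37058) = ((48 + 8*(-7*3*6)) + (-9535 + 7982))*13536 = ((48 + 8*(-126)) - 1553)*13536 = ((48 - 1008) - 1553)*13536 = (-960 - 1553)*13536 = -2513*13536 = -34015968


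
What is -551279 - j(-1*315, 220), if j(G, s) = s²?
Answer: -599679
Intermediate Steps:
-551279 - j(-1*315, 220) = -551279 - 1*220² = -551279 - 1*48400 = -551279 - 48400 = -599679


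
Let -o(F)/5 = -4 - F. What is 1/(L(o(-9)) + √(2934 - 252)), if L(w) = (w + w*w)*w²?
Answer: 62500/23437499553 - √298/46874999106 ≈ 2.6663e-6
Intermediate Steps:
o(F) = 20 + 5*F (o(F) = -5*(-4 - F) = 20 + 5*F)
L(w) = w²*(w + w²) (L(w) = (w + w²)*w² = w²*(w + w²))
1/(L(o(-9)) + √(2934 - 252)) = 1/((20 + 5*(-9))³*(1 + (20 + 5*(-9))) + √(2934 - 252)) = 1/((20 - 45)³*(1 + (20 - 45)) + √2682) = 1/((-25)³*(1 - 25) + 3*√298) = 1/(-15625*(-24) + 3*√298) = 1/(375000 + 3*√298)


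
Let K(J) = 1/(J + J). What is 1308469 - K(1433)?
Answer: 3750072153/2866 ≈ 1.3085e+6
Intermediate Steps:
K(J) = 1/(2*J)
1308469 - K(1433) = 1308469 - 1/(2*1433) = 1308469 - 1*1/2866 = 1308469 - 1/2866 = 3750072153/2866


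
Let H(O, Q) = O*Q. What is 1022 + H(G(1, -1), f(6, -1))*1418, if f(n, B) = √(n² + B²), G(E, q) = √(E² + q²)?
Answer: 1022 + 1418*√74 ≈ 13220.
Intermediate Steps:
f(n, B) = √(B² + n²)
1022 + H(G(1, -1), f(6, -1))*1418 = 1022 + (√(1² + (-1)²)*√((-1)² + 6²))*1418 = 1022 + (√(1 + 1)*√(1 + 36))*1418 = 1022 + (√2*√37)*1418 = 1022 + √74*1418 = 1022 + 1418*√74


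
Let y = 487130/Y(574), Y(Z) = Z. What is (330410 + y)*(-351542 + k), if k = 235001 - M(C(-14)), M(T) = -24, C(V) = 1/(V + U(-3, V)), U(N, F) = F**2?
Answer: -1582487869785/41 ≈ -3.8597e+10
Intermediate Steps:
C(V) = 1/(V + V**2)
k = 235025 (k = 235001 - 1*(-24) = 235001 + 24 = 235025)
y = 34795/41 (y = 487130/574 = 487130*(1/574) = 34795/41 ≈ 848.66)
(330410 + y)*(-351542 + k) = (330410 + 34795/41)*(-351542 + 235025) = (13581605/41)*(-116517) = -1582487869785/41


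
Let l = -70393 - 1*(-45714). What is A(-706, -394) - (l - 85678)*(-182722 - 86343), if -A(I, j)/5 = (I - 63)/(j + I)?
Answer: -6532505365869/220 ≈ -2.9693e+10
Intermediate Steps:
l = -24679 (l = -70393 + 45714 = -24679)
A(I, j) = -5*(-63 + I)/(I + j) (A(I, j) = -5*(I - 63)/(j + I) = -5*(-63 + I)/(I + j))
A(-706, -394) - (l - 85678)*(-182722 - 86343) = 5*(63 - 1*(-706))/(-706 - 394) - (-24679 - 85678)*(-182722 - 86343) = 5*(63 + 706)/(-1100) - (-110357)*(-269065) = 5*(-1/1100)*769 - 1*29693206205 = -769/220 - 29693206205 = -6532505365869/220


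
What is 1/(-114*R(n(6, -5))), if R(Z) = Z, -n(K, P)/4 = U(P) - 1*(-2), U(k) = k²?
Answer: 1/12312 ≈ 8.1222e-5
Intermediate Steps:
n(K, P) = -8 - 4*P² (n(K, P) = -4*(P² - 1*(-2)) = -4*(P² + 2) = -4*(2 + P²) = -8 - 4*P²)
1/(-114*R(n(6, -5))) = 1/(-114*(-8 - 4*(-5)²)) = 1/(-114*(-8 - 4*25)) = 1/(-114*(-8 - 100)) = 1/(-114*(-108)) = 1/12312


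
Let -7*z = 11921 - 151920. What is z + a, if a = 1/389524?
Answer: 54532970483/2726668 ≈ 20000.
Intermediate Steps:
a = 1/389524 ≈ 2.5672e-6
z = 139999/7 (z = -(11921 - 151920)/7 = -⅐*(-139999) = 139999/7 ≈ 20000.)
z + a = 139999/7 + 1/389524 = 54532970483/2726668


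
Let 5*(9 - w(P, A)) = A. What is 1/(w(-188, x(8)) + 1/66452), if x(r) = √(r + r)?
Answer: 332260/2724537 ≈ 0.12195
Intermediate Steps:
x(r) = √2*√r (x(r) = √(2*r) = √2*√r)
w(P, A) = 9 - A/5
1/(w(-188, x(8)) + 1/66452) = 1/((9 - √2*√8/5) + 1/66452) = 1/((9 - √2*2*√2/5) + 1/66452) = 1/((9 - ⅕*4) + 1/66452) = 1/((9 - ⅘) + 1/66452) = 1/(41/5 + 1/66452) = 1/(2724537/332260) = 332260/2724537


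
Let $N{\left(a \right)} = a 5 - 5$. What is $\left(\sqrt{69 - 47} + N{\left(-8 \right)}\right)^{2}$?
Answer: $\left(45 - \sqrt{22}\right)^{2} \approx 1624.9$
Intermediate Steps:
$N{\left(a \right)} = -5 + 5 a$ ($N{\left(a \right)} = 5 a - 5 = -5 + 5 a$)
$\left(\sqrt{69 - 47} + N{\left(-8 \right)}\right)^{2} = \left(\sqrt{69 - 47} + \left(-5 + 5 \left(-8\right)\right)\right)^{2} = \left(\sqrt{22} - 45\right)^{2} = \left(-45 + \sqrt{22}\right)^{2}$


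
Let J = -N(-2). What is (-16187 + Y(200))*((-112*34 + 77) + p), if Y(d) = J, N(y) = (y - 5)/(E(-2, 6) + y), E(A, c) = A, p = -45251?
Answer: 1585914705/2 ≈ 7.9296e+8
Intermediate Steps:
N(y) = (-5 + y)/(-2 + y) (N(y) = (y - 5)/(-2 + y) = (-5 + y)/(-2 + y))
J = -7/4 (J = -(-5 - 2)/(-2 - 2) = -(-7)/(-4) = -(-1)*(-7)/4 = -1*7/4 = -7/4 ≈ -1.7500)
Y(d) = -7/4
(-16187 + Y(200))*((-112*34 + 77) + p) = (-16187 - 7/4)*((-112*34 + 77) - 45251) = -64755*((-3808 + 77) - 45251)/4 = -64755*(-3731 - 45251)/4 = -64755/4*(-48982) = 1585914705/2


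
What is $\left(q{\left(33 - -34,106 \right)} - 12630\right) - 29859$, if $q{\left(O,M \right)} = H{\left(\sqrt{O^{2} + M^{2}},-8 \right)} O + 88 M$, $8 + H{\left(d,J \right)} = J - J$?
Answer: $-33697$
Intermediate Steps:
$H{\left(d,J \right)} = -8$ ($H{\left(d,J \right)} = -8 + \left(J - J\right) = -8 + 0 = -8$)
$q{\left(O,M \right)} = - 8 O + 88 M$
$\left(q{\left(33 - -34,106 \right)} - 12630\right) - 29859 = \left(\left(- 8 \left(33 - -34\right) + 88 \cdot 106\right) - 12630\right) - 29859 = \left(\left(- 8 \left(33 + 34\right) + 9328\right) - 12630\right) - 29859 = \left(\left(\left(-8\right) 67 + 9328\right) - 12630\right) - 29859 = \left(\left(-536 + 9328\right) - 12630\right) - 29859 = \left(8792 - 12630\right) - 29859 = -3838 - 29859 = -33697$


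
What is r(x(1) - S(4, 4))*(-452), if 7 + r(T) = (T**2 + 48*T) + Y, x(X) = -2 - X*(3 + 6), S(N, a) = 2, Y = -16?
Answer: 216056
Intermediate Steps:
x(X) = -2 - 9*X (x(X) = -2 - X*9 = -2 - 9*X)
r(T) = -23 + T**2 + 48*T (r(T) = -7 + ((T**2 + 48*T) - 16) = -7 + (-16 + T**2 + 48*T) = -23 + T**2 + 48*T)
r(x(1) - S(4, 4))*(-452) = (-23 + ((-2 - 9*1) - 1*2)**2 + 48*((-2 - 9*1) - 1*2))*(-452) = (-23 + ((-2 - 9) - 2)**2 + 48*((-2 - 9) - 2))*(-452) = (-23 + (-11 - 2)**2 + 48*(-11 - 2))*(-452) = (-23 + (-13)**2 + 48*(-13))*(-452) = (-23 + 169 - 624)*(-452) = -478*(-452) = 216056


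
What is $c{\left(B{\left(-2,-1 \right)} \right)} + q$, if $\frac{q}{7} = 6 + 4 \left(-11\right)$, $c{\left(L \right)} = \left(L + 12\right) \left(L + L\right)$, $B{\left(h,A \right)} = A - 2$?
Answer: $-320$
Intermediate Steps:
$B{\left(h,A \right)} = -2 + A$
$c{\left(L \right)} = 2 L \left(12 + L\right)$ ($c{\left(L \right)} = \left(12 + L\right) 2 L = 2 L \left(12 + L\right)$)
$q = -266$ ($q = 7 \left(6 + 4 \left(-11\right)\right) = 7 \left(6 - 44\right) = 7 \left(-38\right) = -266$)
$c{\left(B{\left(-2,-1 \right)} \right)} + q = 2 \left(-2 - 1\right) \left(12 - 3\right) - 266 = 2 \left(-3\right) \left(12 - 3\right) - 266 = 2 \left(-3\right) 9 - 266 = -54 - 266 = -320$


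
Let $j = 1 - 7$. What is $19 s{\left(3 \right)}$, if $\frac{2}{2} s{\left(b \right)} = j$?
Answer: $-114$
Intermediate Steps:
$j = -6$
$s{\left(b \right)} = -6$
$19 s{\left(3 \right)} = 19 \left(-6\right) = -114$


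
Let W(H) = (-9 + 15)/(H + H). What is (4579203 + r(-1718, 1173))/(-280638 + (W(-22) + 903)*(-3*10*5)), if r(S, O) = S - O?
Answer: -50339432/4576743 ≈ -10.999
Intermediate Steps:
W(H) = 3/H (W(H) = 6/((2*H)) = 6*(1/(2*H)) = 3/H)
(4579203 + r(-1718, 1173))/(-280638 + (W(-22) + 903)*(-3*10*5)) = (4579203 + (-1718 - 1*1173))/(-280638 + (3/(-22) + 903)*(-3*10*5)) = (4579203 + (-1718 - 1173))/(-280638 + (3*(-1/22) + 903)*(-30*5)) = (4579203 - 2891)/(-280638 + (-3/22 + 903)*(-150)) = 4576312/(-280638 + (19863/22)*(-150)) = 4576312/(-280638 - 1489725/11) = 4576312/(-4576743/11) = 4576312*(-11/4576743) = -50339432/4576743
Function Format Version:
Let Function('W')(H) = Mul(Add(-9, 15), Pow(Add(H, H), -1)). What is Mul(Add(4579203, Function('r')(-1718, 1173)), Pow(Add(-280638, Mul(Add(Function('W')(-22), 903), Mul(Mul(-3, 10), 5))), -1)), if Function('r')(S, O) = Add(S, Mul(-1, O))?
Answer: Rational(-50339432, 4576743) ≈ -10.999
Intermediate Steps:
Function('W')(H) = Mul(3, Pow(H, -1)) (Function('W')(H) = Mul(6, Pow(Mul(2, H), -1)) = Mul(6, Mul(Rational(1, 2), Pow(H, -1))) = Mul(3, Pow(H, -1)))
Mul(Add(4579203, Function('r')(-1718, 1173)), Pow(Add(-280638, Mul(Add(Function('W')(-22), 903), Mul(Mul(-3, 10), 5))), -1)) = Mul(Add(4579203, Add(-1718, Mul(-1, 1173))), Pow(Add(-280638, Mul(Add(Mul(3, Pow(-22, -1)), 903), Mul(Mul(-3, 10), 5))), -1)) = Mul(Add(4579203, Add(-1718, -1173)), Pow(Add(-280638, Mul(Add(Mul(3, Rational(-1, 22)), 903), Mul(-30, 5))), -1)) = Mul(Add(4579203, -2891), Pow(Add(-280638, Mul(Add(Rational(-3, 22), 903), -150)), -1)) = Mul(4576312, Pow(Add(-280638, Mul(Rational(19863, 22), -150)), -1)) = Mul(4576312, Pow(Add(-280638, Rational(-1489725, 11)), -1)) = Mul(4576312, Pow(Rational(-4576743, 11), -1)) = Mul(4576312, Rational(-11, 4576743)) = Rational(-50339432, 4576743)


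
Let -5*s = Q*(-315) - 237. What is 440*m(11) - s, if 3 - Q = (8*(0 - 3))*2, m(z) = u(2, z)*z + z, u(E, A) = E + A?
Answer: 322498/5 ≈ 64500.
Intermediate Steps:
u(E, A) = A + E
m(z) = z + z*(2 + z) (m(z) = (z + 2)*z + z = (2 + z)*z + z = z*(2 + z) + z = z + z*(2 + z))
Q = 51 (Q = 3 - 8*(0 - 3)*2 = 3 - 8*(-3)*2 = 3 - (-24)*2 = 3 - 1*(-48) = 3 + 48 = 51)
s = 16302/5 (s = -(51*(-315) - 237)/5 = -(-16065 - 237)/5 = -1/5*(-16302) = 16302/5 ≈ 3260.4)
440*m(11) - s = 440*(11*(3 + 11)) - 1*16302/5 = 440*(11*14) - 16302/5 = 440*154 - 16302/5 = 67760 - 16302/5 = 322498/5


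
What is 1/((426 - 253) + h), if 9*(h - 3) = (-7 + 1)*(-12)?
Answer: 1/184 ≈ 0.0054348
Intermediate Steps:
h = 11 (h = 3 + ((-7 + 1)*(-12))/9 = 3 + (-6*(-12))/9 = 3 + (⅑)*72 = 3 + 8 = 11)
1/((426 - 253) + h) = 1/((426 - 253) + 11) = 1/(173 + 11) = 1/184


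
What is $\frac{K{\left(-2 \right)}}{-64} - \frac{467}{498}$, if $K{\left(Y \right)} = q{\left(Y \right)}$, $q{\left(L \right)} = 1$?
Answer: $- \frac{15193}{15936} \approx -0.95338$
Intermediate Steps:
$K{\left(Y \right)} = 1$
$\frac{K{\left(-2 \right)}}{-64} - \frac{467}{498} = 1 \frac{1}{-64} - \frac{467}{498} = 1 \left(- \frac{1}{64}\right) - \frac{467}{498} = - \frac{1}{64} - \frac{467}{498} = - \frac{15193}{15936}$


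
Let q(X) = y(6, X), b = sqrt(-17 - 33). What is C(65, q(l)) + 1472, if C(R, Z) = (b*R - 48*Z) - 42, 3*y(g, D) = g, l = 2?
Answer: 1334 + 325*I*sqrt(2) ≈ 1334.0 + 459.62*I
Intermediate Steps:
y(g, D) = g/3
b = 5*I*sqrt(2) (b = sqrt(-50) = 5*I*sqrt(2) ≈ 7.0711*I)
q(X) = 2 (q(X) = (1/3)*6 = 2)
C(R, Z) = -42 - 48*Z + 5*I*R*sqrt(2) (C(R, Z) = ((5*I*sqrt(2))*R - 48*Z) - 42 = (5*I*R*sqrt(2) - 48*Z) - 42 = (-48*Z + 5*I*R*sqrt(2)) - 42 = -42 - 48*Z + 5*I*R*sqrt(2))
C(65, q(l)) + 1472 = (-42 - 48*2 + 5*I*65*sqrt(2)) + 1472 = (-42 - 96 + 325*I*sqrt(2)) + 1472 = (-138 + 325*I*sqrt(2)) + 1472 = 1334 + 325*I*sqrt(2)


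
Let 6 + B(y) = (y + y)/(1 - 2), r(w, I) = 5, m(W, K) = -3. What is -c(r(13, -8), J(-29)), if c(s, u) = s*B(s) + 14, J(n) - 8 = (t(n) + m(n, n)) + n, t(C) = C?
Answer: 66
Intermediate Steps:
J(n) = 5 + 2*n (J(n) = 8 + ((n - 3) + n) = 8 + ((-3 + n) + n) = 8 + (-3 + 2*n) = 5 + 2*n)
B(y) = -6 - 2*y (B(y) = -6 + (y + y)/(1 - 2) = -6 + (2*y)/(-1) = -6 + (2*y)*(-1) = -6 - 2*y)
c(s, u) = 14 + s*(-6 - 2*s) (c(s, u) = s*(-6 - 2*s) + 14 = 14 + s*(-6 - 2*s))
-c(r(13, -8), J(-29)) = -(14 - 2*5*(3 + 5)) = -(14 - 2*5*8) = -(14 - 80) = -1*(-66) = 66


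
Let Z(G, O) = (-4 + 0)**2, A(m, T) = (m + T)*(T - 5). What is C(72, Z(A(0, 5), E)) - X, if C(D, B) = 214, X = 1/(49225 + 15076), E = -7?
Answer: 13760413/64301 ≈ 214.00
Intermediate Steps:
A(m, T) = (-5 + T)*(T + m) (A(m, T) = (T + m)*(-5 + T) = (-5 + T)*(T + m))
Z(G, O) = 16 (Z(G, O) = (-4)**2 = 16)
X = 1/64301 ≈ 1.5552e-5
C(72, Z(A(0, 5), E)) - X = 214 - 1*1/64301 = 214 - 1/64301 = 13760413/64301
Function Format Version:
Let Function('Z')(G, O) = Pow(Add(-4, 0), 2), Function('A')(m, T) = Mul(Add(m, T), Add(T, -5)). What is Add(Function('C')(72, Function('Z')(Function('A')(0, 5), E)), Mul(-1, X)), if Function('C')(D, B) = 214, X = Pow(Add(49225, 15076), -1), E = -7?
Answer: Rational(13760413, 64301) ≈ 214.00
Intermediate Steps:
Function('A')(m, T) = Mul(Add(-5, T), Add(T, m)) (Function('A')(m, T) = Mul(Add(T, m), Add(-5, T)) = Mul(Add(-5, T), Add(T, m)))
Function('Z')(G, O) = 16 (Function('Z')(G, O) = Pow(-4, 2) = 16)
X = Rational(1, 64301) (X = Pow(64301, -1) = Rational(1, 64301) ≈ 1.5552e-5)
Add(Function('C')(72, Function('Z')(Function('A')(0, 5), E)), Mul(-1, X)) = Add(214, Mul(-1, Rational(1, 64301))) = Add(214, Rational(-1, 64301)) = Rational(13760413, 64301)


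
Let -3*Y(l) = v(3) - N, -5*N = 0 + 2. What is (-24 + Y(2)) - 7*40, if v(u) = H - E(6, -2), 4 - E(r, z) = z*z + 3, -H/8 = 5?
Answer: -1459/5 ≈ -291.80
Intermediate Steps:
H = -40 (H = -8*5 = -40)
E(r, z) = 1 - z**2 (E(r, z) = 4 - (z*z + 3) = 4 - (z**2 + 3) = 4 - (3 + z**2) = 4 + (-3 - z**2) = 1 - z**2)
v(u) = -37 (v(u) = -40 - (1 - 1*(-2)**2) = -40 - (1 - 1*4) = -40 - (1 - 4) = -40 - 1*(-3) = -40 + 3 = -37)
N = -2/5 (N = -(0 + 2)/5 = -1/5*2 = -2/5 ≈ -0.40000)
Y(l) = 61/5 (Y(l) = -(-37 - 1*(-2/5))/3 = -(-37 + 2/5)/3 = -1/3*(-183/5) = 61/5)
(-24 + Y(2)) - 7*40 = (-24 + 61/5) - 7*40 = -59/5 - 280 = -1459/5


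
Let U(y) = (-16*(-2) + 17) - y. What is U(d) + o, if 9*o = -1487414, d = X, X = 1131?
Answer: -1497152/9 ≈ -1.6635e+5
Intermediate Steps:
d = 1131
o = -1487414/9 (o = (⅑)*(-1487414) = -1487414/9 ≈ -1.6527e+5)
U(y) = 49 - y (U(y) = (32 + 17) - y = 49 - y)
U(d) + o = (49 - 1*1131) - 1487414/9 = (49 - 1131) - 1487414/9 = -1082 - 1487414/9 = -1497152/9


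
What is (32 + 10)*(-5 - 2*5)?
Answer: -630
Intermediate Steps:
(32 + 10)*(-5 - 2*5) = 42*(-5 - 10) = 42*(-15) = -630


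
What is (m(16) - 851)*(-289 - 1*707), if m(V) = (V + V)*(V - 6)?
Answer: 528876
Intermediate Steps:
m(V) = 2*V*(-6 + V) (m(V) = (2*V)*(-6 + V) = 2*V*(-6 + V))
(m(16) - 851)*(-289 - 1*707) = (2*16*(-6 + 16) - 851)*(-289 - 1*707) = (2*16*10 - 851)*(-289 - 707) = (320 - 851)*(-996) = -531*(-996) = 528876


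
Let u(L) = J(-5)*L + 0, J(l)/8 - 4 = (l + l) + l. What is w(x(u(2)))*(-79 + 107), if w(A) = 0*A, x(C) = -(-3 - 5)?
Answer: 0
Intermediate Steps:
J(l) = 32 + 24*l (J(l) = 32 + 8*((l + l) + l) = 32 + 8*(2*l + l) = 32 + 8*(3*l) = 32 + 24*l)
u(L) = -88*L (u(L) = (32 + 24*(-5))*L + 0 = (32 - 120)*L + 0 = -88*L + 0 = -88*L)
x(C) = 8 (x(C) = -1*(-8) = 8)
w(A) = 0
w(x(u(2)))*(-79 + 107) = 0*(-79 + 107) = 0*28 = 0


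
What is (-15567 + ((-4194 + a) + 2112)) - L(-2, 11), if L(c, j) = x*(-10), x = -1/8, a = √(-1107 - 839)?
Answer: -70601/4 + I*√1946 ≈ -17650.0 + 44.113*I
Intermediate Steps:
a = I*√1946 (a = √(-1946) = I*√1946 ≈ 44.113*I)
x = -⅛ (x = -1*⅛ = -⅛ ≈ -0.12500)
L(c, j) = 5/4 (L(c, j) = -⅛*(-10) = 5/4)
(-15567 + ((-4194 + a) + 2112)) - L(-2, 11) = (-15567 + ((-4194 + I*√1946) + 2112)) - 1*5/4 = (-15567 + (-2082 + I*√1946)) - 5/4 = (-17649 + I*√1946) - 5/4 = -70601/4 + I*√1946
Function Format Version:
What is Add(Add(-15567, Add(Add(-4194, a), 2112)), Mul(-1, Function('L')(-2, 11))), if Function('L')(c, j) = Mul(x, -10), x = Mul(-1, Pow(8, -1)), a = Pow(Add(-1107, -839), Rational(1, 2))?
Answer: Add(Rational(-70601, 4), Mul(I, Pow(1946, Rational(1, 2)))) ≈ Add(-17650., Mul(44.113, I))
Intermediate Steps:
a = Mul(I, Pow(1946, Rational(1, 2))) (a = Pow(-1946, Rational(1, 2)) = Mul(I, Pow(1946, Rational(1, 2))) ≈ Mul(44.113, I))
x = Rational(-1, 8) (x = Mul(-1, Rational(1, 8)) = Rational(-1, 8) ≈ -0.12500)
Function('L')(c, j) = Rational(5, 4) (Function('L')(c, j) = Mul(Rational(-1, 8), -10) = Rational(5, 4))
Add(Add(-15567, Add(Add(-4194, a), 2112)), Mul(-1, Function('L')(-2, 11))) = Add(Add(-15567, Add(Add(-4194, Mul(I, Pow(1946, Rational(1, 2)))), 2112)), Mul(-1, Rational(5, 4))) = Add(Add(-15567, Add(-2082, Mul(I, Pow(1946, Rational(1, 2))))), Rational(-5, 4)) = Add(Add(-17649, Mul(I, Pow(1946, Rational(1, 2)))), Rational(-5, 4)) = Add(Rational(-70601, 4), Mul(I, Pow(1946, Rational(1, 2))))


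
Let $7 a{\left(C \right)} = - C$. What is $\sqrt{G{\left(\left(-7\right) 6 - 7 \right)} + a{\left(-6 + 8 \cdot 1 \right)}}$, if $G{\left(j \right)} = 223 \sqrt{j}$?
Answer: $\frac{\sqrt{-14 + 76489 i}}{7} \approx 27.935 + 27.94 i$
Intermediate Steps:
$a{\left(C \right)} = - \frac{C}{7}$ ($a{\left(C \right)} = \frac{\left(-1\right) C}{7} = - \frac{C}{7}$)
$\sqrt{G{\left(\left(-7\right) 6 - 7 \right)} + a{\left(-6 + 8 \cdot 1 \right)}} = \sqrt{223 \sqrt{\left(-7\right) 6 - 7} - \frac{-6 + 8 \cdot 1}{7}} = \sqrt{223 \sqrt{-42 - 7} - \frac{-6 + 8}{7}} = \sqrt{223 \sqrt{-49} - \frac{2}{7}} = \sqrt{223 \cdot 7 i - \frac{2}{7}} = \sqrt{1561 i - \frac{2}{7}} = \sqrt{- \frac{2}{7} + 1561 i}$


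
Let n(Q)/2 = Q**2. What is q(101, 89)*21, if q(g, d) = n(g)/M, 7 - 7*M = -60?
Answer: 2999094/67 ≈ 44763.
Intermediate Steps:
M = 67/7 (M = 1 - 1/7*(-60) = 1 + 60/7 = 67/7 ≈ 9.5714)
n(Q) = 2*Q**2
q(g, d) = 14*g**2/67 (q(g, d) = (2*g**2)/(67/7) = (2*g**2)*(7/67) = 14*g**2/67)
q(101, 89)*21 = ((14/67)*101**2)*21 = ((14/67)*10201)*21 = (142814/67)*21 = 2999094/67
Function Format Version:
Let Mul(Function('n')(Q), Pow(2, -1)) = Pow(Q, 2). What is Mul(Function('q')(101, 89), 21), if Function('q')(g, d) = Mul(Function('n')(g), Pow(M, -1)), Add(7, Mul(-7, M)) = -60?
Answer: Rational(2999094, 67) ≈ 44763.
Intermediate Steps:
M = Rational(67, 7) (M = Add(1, Mul(Rational(-1, 7), -60)) = Add(1, Rational(60, 7)) = Rational(67, 7) ≈ 9.5714)
Function('n')(Q) = Mul(2, Pow(Q, 2))
Function('q')(g, d) = Mul(Rational(14, 67), Pow(g, 2)) (Function('q')(g, d) = Mul(Mul(2, Pow(g, 2)), Pow(Rational(67, 7), -1)) = Mul(Mul(2, Pow(g, 2)), Rational(7, 67)) = Mul(Rational(14, 67), Pow(g, 2)))
Mul(Function('q')(101, 89), 21) = Mul(Mul(Rational(14, 67), Pow(101, 2)), 21) = Mul(Mul(Rational(14, 67), 10201), 21) = Mul(Rational(142814, 67), 21) = Rational(2999094, 67)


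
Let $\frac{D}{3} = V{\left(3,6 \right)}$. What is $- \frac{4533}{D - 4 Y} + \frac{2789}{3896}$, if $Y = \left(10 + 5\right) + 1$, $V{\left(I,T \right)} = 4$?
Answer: $\frac{4451399}{50648} \approx 87.889$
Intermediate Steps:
$D = 12$ ($D = 3 \cdot 4 = 12$)
$Y = 16$ ($Y = 15 + 1 = 16$)
$- \frac{4533}{D - 4 Y} + \frac{2789}{3896} = - \frac{4533}{12 - 64} + \frac{2789}{3896} = - \frac{4533}{12 - 64} + 2789 \cdot \frac{1}{3896} = - \frac{4533}{-52} + \frac{2789}{3896} = \left(-4533\right) \left(- \frac{1}{52}\right) + \frac{2789}{3896} = \frac{4533}{52} + \frac{2789}{3896} = \frac{4451399}{50648}$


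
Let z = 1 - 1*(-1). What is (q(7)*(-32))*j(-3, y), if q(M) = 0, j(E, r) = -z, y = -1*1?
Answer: 0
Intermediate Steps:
z = 2 (z = 1 + 1 = 2)
y = -1
j(E, r) = -2 (j(E, r) = -1*2 = -2)
(q(7)*(-32))*j(-3, y) = (0*(-32))*(-2) = 0*(-2) = 0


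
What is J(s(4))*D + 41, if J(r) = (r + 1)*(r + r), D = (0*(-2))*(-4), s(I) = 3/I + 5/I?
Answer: 41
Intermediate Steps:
s(I) = 8/I
D = 0 (D = 0*(-4) = 0)
J(r) = 2*r*(1 + r) (J(r) = (1 + r)*(2*r) = 2*r*(1 + r))
J(s(4))*D + 41 = (2*(8/4)*(1 + 8/4))*0 + 41 = (2*(8*(¼))*(1 + 8*(¼)))*0 + 41 = (2*2*(1 + 2))*0 + 41 = (2*2*3)*0 + 41 = 12*0 + 41 = 0 + 41 = 41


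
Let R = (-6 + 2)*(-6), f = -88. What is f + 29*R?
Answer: 608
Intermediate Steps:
R = 24 (R = -4*(-6) = 24)
f + 29*R = -88 + 29*24 = -88 + 696 = 608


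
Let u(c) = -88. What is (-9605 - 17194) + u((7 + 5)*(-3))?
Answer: -26887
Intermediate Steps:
(-9605 - 17194) + u((7 + 5)*(-3)) = (-9605 - 17194) - 88 = -26799 - 88 = -26887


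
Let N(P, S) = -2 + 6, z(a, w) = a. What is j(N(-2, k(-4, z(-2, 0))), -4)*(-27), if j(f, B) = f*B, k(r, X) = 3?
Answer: 432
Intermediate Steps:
N(P, S) = 4
j(f, B) = B*f
j(N(-2, k(-4, z(-2, 0))), -4)*(-27) = -4*4*(-27) = -16*(-27) = 432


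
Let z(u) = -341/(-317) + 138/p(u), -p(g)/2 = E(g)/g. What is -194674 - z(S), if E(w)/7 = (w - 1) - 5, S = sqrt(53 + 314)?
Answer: -142978674292/734489 + 414*sqrt(367)/2317 ≈ -1.9466e+5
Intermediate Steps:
S = sqrt(367) ≈ 19.157
E(w) = -42 + 7*w (E(w) = 7*((w - 1) - 5) = 7*((-1 + w) - 5) = 7*(-6 + w) = -42 + 7*w)
p(g) = -2*(-42 + 7*g)/g
z(u) = 341/317 + 138/(-14 + 84/u) (z(u) = -341/(-317) + 138/(-14 + 84/u) = -341*(-1/317) + 138/(-14 + 84/u) = 341/317 + 138/(-14 + 84/u))
-194674 - z(S) = -194674 - 2*(7161 + 9743*sqrt(367))/(2219*(6 - sqrt(367)))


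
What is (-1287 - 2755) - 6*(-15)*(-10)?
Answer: -4942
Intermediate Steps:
(-1287 - 2755) - 6*(-15)*(-10) = -4042 + 90*(-10) = -4042 - 900 = -4942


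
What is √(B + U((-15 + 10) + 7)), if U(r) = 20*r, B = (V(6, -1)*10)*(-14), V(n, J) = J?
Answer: 6*√5 ≈ 13.416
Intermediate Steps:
B = 140 (B = -1*10*(-14) = -10*(-14) = 140)
√(B + U((-15 + 10) + 7)) = √(140 + 20*((-15 + 10) + 7)) = √(140 + 20*(-5 + 7)) = √(140 + 20*2) = √(140 + 40) = √180 = 6*√5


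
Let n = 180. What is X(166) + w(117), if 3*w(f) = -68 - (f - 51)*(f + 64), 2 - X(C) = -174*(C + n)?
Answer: 168604/3 ≈ 56201.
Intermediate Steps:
X(C) = 31322 + 174*C (X(C) = 2 - (-174)*(C + 180) = 2 - (-174)*(180 + C) = 2 - (-31320 - 174*C) = 2 + (31320 + 174*C) = 31322 + 174*C)
w(f) = -68/3 - (-51 + f)*(64 + f)/3 (w(f) = (-68 - (f - 51)*(f + 64))/3 = (-68 - (-51 + f)*(64 + f))/3 = -68/3 - (-51 + f)*(64 + f)/3)
X(166) + w(117) = (31322 + 174*166) + (3196/3 - 13/3*117 - ⅓*117²) = (31322 + 28884) + (3196/3 - 507 - ⅓*13689) = 60206 + (3196/3 - 507 - 4563) = 60206 - 12014/3 = 168604/3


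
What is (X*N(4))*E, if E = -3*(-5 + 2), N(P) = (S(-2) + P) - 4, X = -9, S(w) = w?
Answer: 162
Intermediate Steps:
N(P) = -6 + P (N(P) = (-2 + P) - 4 = -6 + P)
E = 9 (E = -3*(-3) = 9)
(X*N(4))*E = -9*(-6 + 4)*9 = -9*(-2)*9 = 18*9 = 162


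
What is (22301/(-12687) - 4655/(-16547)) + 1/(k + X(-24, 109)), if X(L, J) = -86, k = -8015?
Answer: -2511168850651/1700657422689 ≈ -1.4766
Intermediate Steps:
(22301/(-12687) - 4655/(-16547)) + 1/(k + X(-24, 109)) = (22301/(-12687) - 4655/(-16547)) + 1/(-8015 - 86) = (22301*(-1/12687) - 4655*(-1/16547)) + 1/(-8101) = (-22301/12687 + 4655/16547) - 1/8101 = -309956662/209931789 - 1/8101 = -2511168850651/1700657422689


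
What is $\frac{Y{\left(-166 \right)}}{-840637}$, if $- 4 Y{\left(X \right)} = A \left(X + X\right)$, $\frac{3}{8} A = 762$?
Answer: $- \frac{168656}{840637} \approx -0.20063$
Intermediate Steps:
$A = 2032$ ($A = \frac{8}{3} \cdot 762 = 2032$)
$Y{\left(X \right)} = - 1016 X$ ($Y{\left(X \right)} = - \frac{2032 \left(X + X\right)}{4} = - \frac{2032 \cdot 2 X}{4} = - \frac{4064 X}{4} = - 1016 X$)
$\frac{Y{\left(-166 \right)}}{-840637} = \frac{\left(-1016\right) \left(-166\right)}{-840637} = 168656 \left(- \frac{1}{840637}\right) = - \frac{168656}{840637}$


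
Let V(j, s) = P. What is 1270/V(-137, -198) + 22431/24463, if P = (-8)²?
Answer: 16251797/782816 ≈ 20.761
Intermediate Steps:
P = 64
V(j, s) = 64
1270/V(-137, -198) + 22431/24463 = 1270/64 + 22431/24463 = 1270*(1/64) + 22431*(1/24463) = 635/32 + 22431/24463 = 16251797/782816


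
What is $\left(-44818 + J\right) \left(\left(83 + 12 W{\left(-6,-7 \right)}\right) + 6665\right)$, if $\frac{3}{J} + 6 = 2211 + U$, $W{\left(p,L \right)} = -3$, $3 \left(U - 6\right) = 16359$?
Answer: $- \frac{288184040011}{958} \approx -3.0082 \cdot 10^{8}$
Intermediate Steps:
$U = 5459$ ($U = 6 + \frac{1}{3} \cdot 16359 = 6 + 5453 = 5459$)
$J = \frac{3}{7664}$ ($J = \frac{3}{-6 + \left(2211 + 5459\right)} = \frac{3}{-6 + 7670} = \frac{3}{7664} \approx 0.00039144$)
$\left(-44818 + J\right) \left(\left(83 + 12 W{\left(-6,-7 \right)}\right) + 6665\right) = \left(-44818 + \frac{3}{7664}\right) \left(\left(83 + 12 \left(-3\right)\right) + 6665\right) = - \frac{343485149 \left(\left(83 - 36\right) + 6665\right)}{7664} = - \frac{343485149 \left(47 + 6665\right)}{7664} = \left(- \frac{343485149}{7664}\right) 6712 = - \frac{288184040011}{958}$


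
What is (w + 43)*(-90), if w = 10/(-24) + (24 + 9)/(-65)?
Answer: -98457/26 ≈ -3786.8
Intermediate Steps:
w = -721/780 (w = 10*(-1/24) + 33*(-1/65) = -5/12 - 33/65 = -721/780 ≈ -0.92436)
(w + 43)*(-90) = (-721/780 + 43)*(-90) = (32819/780)*(-90) = -98457/26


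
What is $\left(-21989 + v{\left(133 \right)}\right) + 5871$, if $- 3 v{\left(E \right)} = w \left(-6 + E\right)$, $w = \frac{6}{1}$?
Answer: $-16372$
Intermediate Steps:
$w = 6$ ($w = 6 \cdot 1 = 6$)
$v{\left(E \right)} = 12 - 2 E$ ($v{\left(E \right)} = - \frac{6 \left(-6 + E\right)}{3} = - \frac{-36 + 6 E}{3} = 12 - 2 E$)
$\left(-21989 + v{\left(133 \right)}\right) + 5871 = \left(-21989 + \left(12 - 266\right)\right) + 5871 = \left(-21989 - 254\right) + 5871 = -22243 + 5871 = -16372$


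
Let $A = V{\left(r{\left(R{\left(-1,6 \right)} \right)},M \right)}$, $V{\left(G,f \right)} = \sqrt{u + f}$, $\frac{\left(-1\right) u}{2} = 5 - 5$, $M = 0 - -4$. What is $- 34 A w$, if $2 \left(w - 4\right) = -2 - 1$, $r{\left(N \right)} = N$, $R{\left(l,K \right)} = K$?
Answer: $-170$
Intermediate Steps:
$M = 4$ ($M = 0 + 4 = 4$)
$w = \frac{5}{2}$ ($w = 4 + \frac{-2 - 1}{2} = 4 + \frac{1}{2} \left(-3\right) = 4 - \frac{3}{2} = \frac{5}{2} \approx 2.5$)
$u = 0$ ($u = - 2 \left(5 - 5\right) = \left(-2\right) 0 = 0$)
$V{\left(G,f \right)} = \sqrt{f}$ ($V{\left(G,f \right)} = \sqrt{0 + f} = \sqrt{f}$)
$A = 2$ ($A = \sqrt{4} = 2$)
$- 34 A w = - 34 \cdot 2 \cdot \frac{5}{2} = \left(-34\right) 5 = -170$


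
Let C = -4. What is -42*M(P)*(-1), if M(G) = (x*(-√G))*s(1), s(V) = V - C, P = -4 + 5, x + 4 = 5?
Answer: -210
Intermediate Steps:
x = 1 (x = -4 + 5 = 1)
P = 1
s(V) = 4 + V (s(V) = V - 1*(-4) = V + 4 = 4 + V)
M(G) = -5*√G (M(G) = (1*(-√G))*(4 + 1) = -√G*5 = -5*√G)
-42*M(P)*(-1) = -(-210)*√1*(-1) = -(-210)*(-1) = -42*(-5)*(-1) = 210*(-1) = -210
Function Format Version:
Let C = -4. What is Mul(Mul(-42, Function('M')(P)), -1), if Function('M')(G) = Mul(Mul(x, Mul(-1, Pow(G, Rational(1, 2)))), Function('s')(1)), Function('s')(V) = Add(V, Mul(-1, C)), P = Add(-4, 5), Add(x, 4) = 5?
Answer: -210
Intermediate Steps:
x = 1 (x = Add(-4, 5) = 1)
P = 1
Function('s')(V) = Add(4, V) (Function('s')(V) = Add(V, Mul(-1, -4)) = Add(V, 4) = Add(4, V))
Function('M')(G) = Mul(-5, Pow(G, Rational(1, 2))) (Function('M')(G) = Mul(Mul(1, Mul(-1, Pow(G, Rational(1, 2)))), Add(4, 1)) = Mul(Mul(-1, Pow(G, Rational(1, 2))), 5) = Mul(-5, Pow(G, Rational(1, 2))))
Mul(Mul(-42, Function('M')(P)), -1) = Mul(Mul(-42, Mul(-5, Pow(1, Rational(1, 2)))), -1) = Mul(Mul(-42, Mul(-5, 1)), -1) = Mul(Mul(-42, -5), -1) = Mul(210, -1) = -210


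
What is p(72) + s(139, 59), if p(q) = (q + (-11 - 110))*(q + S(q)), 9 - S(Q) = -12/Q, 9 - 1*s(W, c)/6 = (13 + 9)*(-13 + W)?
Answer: -123331/6 ≈ -20555.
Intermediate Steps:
s(W, c) = 1770 - 132*W (s(W, c) = 54 - 6*(13 + 9)*(-13 + W) = 54 - 132*(-13 + W) = 54 - 6*(-286 + 22*W) = 54 + (1716 - 132*W) = 1770 - 132*W)
S(Q) = 9 + 12/Q (S(Q) = 9 - (-12)/Q = 9 + 12/Q)
p(q) = (-121 + q)*(9 + q + 12/q) (p(q) = (q + (-11 - 110))*(q + (9 + 12/q)) = (q - 121)*(9 + q + 12/q) = (-121 + q)*(9 + q + 12/q))
p(72) + s(139, 59) = (-1077 + 72² - 1452/72 - 112*72) + (1770 - 132*139) = (-1077 + 5184 - 1452*1/72 - 8064) + (1770 - 18348) = (-1077 + 5184 - 121/6 - 8064) - 16578 = -23863/6 - 16578 = -123331/6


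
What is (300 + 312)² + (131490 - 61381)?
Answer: 444653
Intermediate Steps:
(300 + 312)² + (131490 - 61381) = 612² + 70109 = 374544 + 70109 = 444653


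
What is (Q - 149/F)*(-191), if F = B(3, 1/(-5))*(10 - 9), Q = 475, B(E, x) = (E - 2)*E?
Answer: -243716/3 ≈ -81239.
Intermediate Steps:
B(E, x) = E*(-2 + E) (B(E, x) = (-2 + E)*E = E*(-2 + E))
F = 3 (F = (3*(-2 + 3))*(10 - 9) = (3*1)*1 = 3*1 = 3)
(Q - 149/F)*(-191) = (475 - 149/3)*(-191) = (1276/3)*(-191) = -243716/3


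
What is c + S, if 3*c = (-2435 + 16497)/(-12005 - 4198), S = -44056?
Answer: -2141532166/48609 ≈ -44056.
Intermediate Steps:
c = -14062/48609 (c = ((-2435 + 16497)/(-12005 - 4198))/3 = (14062/(-16203))/3 = (14062*(-1/16203))/3 = (⅓)*(-14062/16203) = -14062/48609 ≈ -0.28929)
c + S = -14062/48609 - 44056 = -2141532166/48609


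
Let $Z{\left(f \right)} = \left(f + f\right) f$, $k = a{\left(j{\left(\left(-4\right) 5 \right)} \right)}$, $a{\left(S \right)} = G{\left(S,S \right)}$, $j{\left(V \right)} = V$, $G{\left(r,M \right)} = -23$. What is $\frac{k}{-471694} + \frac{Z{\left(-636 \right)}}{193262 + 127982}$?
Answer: $\frac{95401015265}{37882216834} \approx 2.5184$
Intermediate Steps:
$a{\left(S \right)} = -23$
$k = -23$
$Z{\left(f \right)} = 2 f^{2}$ ($Z{\left(f \right)} = 2 f f = 2 f^{2}$)
$\frac{k}{-471694} + \frac{Z{\left(-636 \right)}}{193262 + 127982} = - \frac{23}{-471694} + \frac{2 \left(-636\right)^{2}}{193262 + 127982} = \left(-23\right) \left(- \frac{1}{471694}\right) + \frac{2 \cdot 404496}{321244} = \frac{23}{471694} + 808992 \cdot \frac{1}{321244} = \frac{23}{471694} + \frac{202248}{80311} = \frac{95401015265}{37882216834}$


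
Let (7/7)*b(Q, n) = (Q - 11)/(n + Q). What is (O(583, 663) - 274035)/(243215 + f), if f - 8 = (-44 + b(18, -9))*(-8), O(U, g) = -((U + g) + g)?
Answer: -2483496/2192119 ≈ -1.1329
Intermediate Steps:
b(Q, n) = (-11 + Q)/(Q + n) (b(Q, n) = (Q - 11)/(n + Q) = (-11 + Q)/(Q + n))
O(U, g) = -U - 2*g (O(U, g) = -(U + 2*g) = -U - 2*g)
f = 3184/9 (f = 8 + (-44 + (-11 + 18)/(18 - 9))*(-8) = 8 + (-44 + 7/9)*(-8) = 8 - 389/9*(-8) = 8 + 3112/9 = 3184/9 ≈ 353.78)
(O(583, 663) - 274035)/(243215 + f) = ((-1*583 - 2*663) - 274035)/(243215 + 3184/9) = ((-583 - 1326) - 274035)/(2192119/9) = (-1909 - 274035)*(9/2192119) = -275944*9/2192119 = -2483496/2192119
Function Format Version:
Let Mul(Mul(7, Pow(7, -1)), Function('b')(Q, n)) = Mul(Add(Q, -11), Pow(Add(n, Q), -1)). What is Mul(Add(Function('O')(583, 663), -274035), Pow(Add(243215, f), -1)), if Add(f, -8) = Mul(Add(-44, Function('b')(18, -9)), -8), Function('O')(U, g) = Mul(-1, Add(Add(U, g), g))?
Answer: Rational(-2483496, 2192119) ≈ -1.1329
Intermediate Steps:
Function('b')(Q, n) = Mul(Pow(Add(Q, n), -1), Add(-11, Q)) (Function('b')(Q, n) = Mul(Add(Q, -11), Pow(Add(n, Q), -1)) = Mul(Add(-11, Q), Pow(Add(Q, n), -1)) = Mul(Pow(Add(Q, n), -1), Add(-11, Q)))
Function('O')(U, g) = Add(Mul(-1, U), Mul(-2, g)) (Function('O')(U, g) = Mul(-1, Add(U, Mul(2, g))) = Add(Mul(-1, U), Mul(-2, g)))
f = Rational(3184, 9) (f = Add(8, Mul(Add(-44, Mul(Pow(Add(18, -9), -1), Add(-11, 18))), -8)) = Add(8, Mul(Add(-44, Mul(Pow(9, -1), 7)), -8)) = Add(8, Mul(Add(-44, Mul(Rational(1, 9), 7)), -8)) = Add(8, Mul(Add(-44, Rational(7, 9)), -8)) = Add(8, Mul(Rational(-389, 9), -8)) = Add(8, Rational(3112, 9)) = Rational(3184, 9) ≈ 353.78)
Mul(Add(Function('O')(583, 663), -274035), Pow(Add(243215, f), -1)) = Mul(Add(Add(Mul(-1, 583), Mul(-2, 663)), -274035), Pow(Add(243215, Rational(3184, 9)), -1)) = Mul(Add(Add(-583, -1326), -274035), Pow(Rational(2192119, 9), -1)) = Mul(Add(-1909, -274035), Rational(9, 2192119)) = Mul(-275944, Rational(9, 2192119)) = Rational(-2483496, 2192119)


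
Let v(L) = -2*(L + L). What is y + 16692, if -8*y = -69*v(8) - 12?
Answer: 32835/2 ≈ 16418.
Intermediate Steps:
v(L) = -4*L
y = -549/2 (y = -(-(-276)*8 - 12)/8 = -(-69*(-32) - 12)/8 = -(2208 - 12)/8 = -⅛*2196 = -549/2 ≈ -274.50)
y + 16692 = -549/2 + 16692 = 32835/2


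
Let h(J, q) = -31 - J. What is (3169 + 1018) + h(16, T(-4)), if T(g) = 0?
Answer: 4140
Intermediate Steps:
(3169 + 1018) + h(16, T(-4)) = (3169 + 1018) + (-31 - 1*16) = 4187 + (-31 - 16) = 4187 - 47 = 4140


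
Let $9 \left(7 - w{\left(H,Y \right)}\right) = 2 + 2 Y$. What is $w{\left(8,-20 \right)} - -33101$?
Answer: $\frac{298010}{9} \approx 33112.0$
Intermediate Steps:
$w{\left(H,Y \right)} = \frac{61}{9} - \frac{2 Y}{9}$ ($w{\left(H,Y \right)} = 7 - \frac{2 + 2 Y}{9} = 7 - \left(\frac{2}{9} + \frac{2 Y}{9}\right) = \frac{61}{9} - \frac{2 Y}{9}$)
$w{\left(8,-20 \right)} - -33101 = \left(\frac{61}{9} - - \frac{40}{9}\right) - -33101 = \left(\frac{61}{9} + \frac{40}{9}\right) + 33101 = \frac{101}{9} + 33101 = \frac{298010}{9}$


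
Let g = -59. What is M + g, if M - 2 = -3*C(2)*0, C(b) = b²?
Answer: -57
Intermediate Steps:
M = 2 (M = 2 - 3*2²*0 = 2 - 3*4*0 = 2 - 12*0 = 2 + 0 = 2)
M + g = 2 - 59 = -57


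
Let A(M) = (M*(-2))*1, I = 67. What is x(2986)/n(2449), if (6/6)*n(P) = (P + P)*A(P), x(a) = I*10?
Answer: -335/11995202 ≈ -2.7928e-5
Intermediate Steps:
A(M) = -2*M (A(M) = -2*M*1 = -2*M)
x(a) = 670 (x(a) = 67*10 = 670)
n(P) = -4*P² (n(P) = (P + P)*(-2*P) = (2*P)*(-2*P) = -4*P²)
x(2986)/n(2449) = 670/((-4*2449²)) = 670/((-4*5997601)) = 670/(-23990404) = 670*(-1/23990404) = -335/11995202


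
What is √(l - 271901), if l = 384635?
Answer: 3*√12526 ≈ 335.76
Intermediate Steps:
√(l - 271901) = √(384635 - 271901) = √112734 = 3*√12526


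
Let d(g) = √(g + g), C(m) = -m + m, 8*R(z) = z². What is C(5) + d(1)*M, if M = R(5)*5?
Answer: 125*√2/8 ≈ 22.097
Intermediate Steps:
R(z) = z²/8
C(m) = 0
d(g) = √2*√g (d(g) = √(2*g) = √2*√g)
M = 125/8 (M = ((⅛)*5²)*5 = ((⅛)*25)*5 = (25/8)*5 = 125/8 ≈ 15.625)
C(5) + d(1)*M = 0 + (√2*√1)*(125/8) = 0 + (√2*1)*(125/8) = 0 + √2*(125/8) = 0 + 125*√2/8 = 125*√2/8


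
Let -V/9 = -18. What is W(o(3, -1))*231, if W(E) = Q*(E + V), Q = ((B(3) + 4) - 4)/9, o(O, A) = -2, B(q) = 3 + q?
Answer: 24640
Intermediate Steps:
V = 162 (V = -9*(-18) = 162)
Q = ⅔ (Q = (((3 + 3) + 4) - 4)/9 = ((6 + 4) - 4)*(⅑) = (10 - 4)*(⅑) = 6*(⅑) = ⅔ ≈ 0.66667)
W(E) = 108 + 2*E/3 (W(E) = 2*(E + 162)/3 = 2*(162 + E)/3 = 108 + 2*E/3)
W(o(3, -1))*231 = (108 + (⅔)*(-2))*231 = (108 - 4/3)*231 = (320/3)*231 = 24640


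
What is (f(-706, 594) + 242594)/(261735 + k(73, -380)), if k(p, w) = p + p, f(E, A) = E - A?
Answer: 241294/261881 ≈ 0.92139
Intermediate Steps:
k(p, w) = 2*p
(f(-706, 594) + 242594)/(261735 + k(73, -380)) = ((-706 - 1*594) + 242594)/(261735 + 2*73) = ((-706 - 594) + 242594)/(261735 + 146) = (-1300 + 242594)/261881 = 241294*(1/261881) = 241294/261881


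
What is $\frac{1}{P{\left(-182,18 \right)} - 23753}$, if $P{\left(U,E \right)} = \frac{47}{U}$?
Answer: $- \frac{182}{4323093} \approx -4.21 \cdot 10^{-5}$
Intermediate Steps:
$\frac{1}{P{\left(-182,18 \right)} - 23753} = \frac{1}{\frac{47}{-182} - 23753} = \frac{1}{47 \left(- \frac{1}{182}\right) - 23753} = \frac{1}{- \frac{47}{182} - 23753} = \frac{1}{- \frac{4323093}{182}} = - \frac{182}{4323093}$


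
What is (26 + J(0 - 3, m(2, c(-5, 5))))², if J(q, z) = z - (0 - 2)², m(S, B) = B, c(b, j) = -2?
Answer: 400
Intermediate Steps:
J(q, z) = -4 + z (J(q, z) = z - 1*(-2)² = z - 1*4 = z - 4 = -4 + z)
(26 + J(0 - 3, m(2, c(-5, 5))))² = (26 + (-4 - 2))² = (26 - 6)² = 20² = 400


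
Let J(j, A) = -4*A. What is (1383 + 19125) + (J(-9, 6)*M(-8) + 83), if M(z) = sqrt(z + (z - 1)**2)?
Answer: 20591 - 24*sqrt(73) ≈ 20386.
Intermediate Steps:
M(z) = sqrt(z + (-1 + z)**2)
(1383 + 19125) + (J(-9, 6)*M(-8) + 83) = (1383 + 19125) + ((-4*6)*sqrt(-8 + (-1 - 8)**2) + 83) = 20508 + (-24*sqrt(-8 + (-9)**2) + 83) = 20508 + (-24*sqrt(-8 + 81) + 83) = 20508 + (-24*sqrt(73) + 83) = 20508 + (83 - 24*sqrt(73)) = 20591 - 24*sqrt(73)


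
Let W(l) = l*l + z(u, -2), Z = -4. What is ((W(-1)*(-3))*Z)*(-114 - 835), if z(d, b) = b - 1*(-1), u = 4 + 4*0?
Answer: 0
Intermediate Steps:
u = 4 (u = 4 + 0 = 4)
z(d, b) = 1 + b (z(d, b) = b + 1 = 1 + b)
W(l) = -1 + l² (W(l) = l*l + (1 - 2) = l² - 1 = -1 + l²)
((W(-1)*(-3))*Z)*(-114 - 835) = (((-1 + (-1)²)*(-3))*(-4))*(-114 - 835) = (((-1 + 1)*(-3))*(-4))*(-949) = ((0*(-3))*(-4))*(-949) = (0*(-4))*(-949) = 0*(-949) = 0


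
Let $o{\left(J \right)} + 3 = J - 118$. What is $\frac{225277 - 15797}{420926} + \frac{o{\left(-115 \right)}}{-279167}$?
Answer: $\frac{1541558992}{3092332859} \approx 0.49851$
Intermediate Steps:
$o{\left(J \right)} = -121 + J$ ($o{\left(J \right)} = -3 + \left(J - 118\right) = -3 + \left(-118 + J\right) = -121 + J$)
$\frac{225277 - 15797}{420926} + \frac{o{\left(-115 \right)}}{-279167} = \frac{225277 - 15797}{420926} + \frac{-121 - 115}{-279167} = 209480 \cdot \frac{1}{420926} - - \frac{236}{279167} = \frac{104740}{210463} + \frac{236}{279167} = \frac{1541558992}{3092332859}$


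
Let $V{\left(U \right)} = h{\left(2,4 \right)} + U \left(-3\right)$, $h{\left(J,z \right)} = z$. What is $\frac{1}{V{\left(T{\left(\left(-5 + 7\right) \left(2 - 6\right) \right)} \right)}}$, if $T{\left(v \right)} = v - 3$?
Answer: $\frac{1}{37} \approx 0.027027$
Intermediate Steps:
$T{\left(v \right)} = -3 + v$ ($T{\left(v \right)} = v - 3 = -3 + v$)
$V{\left(U \right)} = 4 - 3 U$ ($V{\left(U \right)} = 4 + U \left(-3\right) = 4 - 3 U$)
$\frac{1}{V{\left(T{\left(\left(-5 + 7\right) \left(2 - 6\right) \right)} \right)}} = \frac{1}{4 - 3 \left(-3 + \left(-5 + 7\right) \left(2 - 6\right)\right)} = \frac{1}{4 - 3 \left(-3 + 2 \left(-4\right)\right)} = \frac{1}{4 - 3 \left(-3 - 8\right)} = \frac{1}{4 - -33} = \frac{1}{4 + 33} = \frac{1}{37}$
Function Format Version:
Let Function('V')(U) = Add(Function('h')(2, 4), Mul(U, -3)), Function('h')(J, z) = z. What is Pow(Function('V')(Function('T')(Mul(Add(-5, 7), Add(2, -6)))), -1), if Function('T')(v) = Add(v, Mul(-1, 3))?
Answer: Rational(1, 37) ≈ 0.027027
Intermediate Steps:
Function('T')(v) = Add(-3, v) (Function('T')(v) = Add(v, -3) = Add(-3, v))
Function('V')(U) = Add(4, Mul(-3, U)) (Function('V')(U) = Add(4, Mul(U, -3)) = Add(4, Mul(-3, U)))
Pow(Function('V')(Function('T')(Mul(Add(-5, 7), Add(2, -6)))), -1) = Pow(Add(4, Mul(-3, Add(-3, Mul(Add(-5, 7), Add(2, -6))))), -1) = Pow(Add(4, Mul(-3, Add(-3, Mul(2, -4)))), -1) = Pow(Add(4, Mul(-3, Add(-3, -8))), -1) = Pow(Add(4, Mul(-3, -11)), -1) = Pow(Add(4, 33), -1) = Pow(37, -1) = Rational(1, 37)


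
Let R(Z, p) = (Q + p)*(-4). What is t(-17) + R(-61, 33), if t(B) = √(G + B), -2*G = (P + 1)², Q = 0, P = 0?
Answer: -132 + I*√70/2 ≈ -132.0 + 4.1833*I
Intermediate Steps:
G = -½ (G = -(0 + 1)²/2 = -½*1² = -½*1 = -½ ≈ -0.50000)
t(B) = √(-½ + B)
R(Z, p) = -4*p (R(Z, p) = (0 + p)*(-4) = p*(-4) = -4*p)
t(-17) + R(-61, 33) = √(-2 + 4*(-17))/2 - 4*33 = √(-2 - 68)/2 - 132 = √(-70)/2 - 132 = (I*√70)/2 - 132 = I*√70/2 - 132 = -132 + I*√70/2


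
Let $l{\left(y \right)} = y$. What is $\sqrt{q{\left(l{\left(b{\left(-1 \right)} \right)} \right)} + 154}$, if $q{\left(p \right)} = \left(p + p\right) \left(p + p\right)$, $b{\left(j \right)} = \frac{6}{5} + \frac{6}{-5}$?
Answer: $\sqrt{154} \approx 12.41$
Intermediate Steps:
$b{\left(j \right)} = 0$ ($b{\left(j \right)} = 6 \cdot \frac{1}{5} + 6 \left(- \frac{1}{5}\right) = \frac{6}{5} - \frac{6}{5} = 0$)
$q{\left(p \right)} = 4 p^{2}$ ($q{\left(p \right)} = 2 p 2 p = 4 p^{2}$)
$\sqrt{q{\left(l{\left(b{\left(-1 \right)} \right)} \right)} + 154} = \sqrt{4 \cdot 0^{2} + 154} = \sqrt{4 \cdot 0 + 154} = \sqrt{0 + 154} = \sqrt{154}$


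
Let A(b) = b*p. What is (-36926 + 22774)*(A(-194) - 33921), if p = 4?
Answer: 491031944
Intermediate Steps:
A(b) = 4*b (A(b) = b*4 = 4*b)
(-36926 + 22774)*(A(-194) - 33921) = (-36926 + 22774)*(4*(-194) - 33921) = -14152*(-776 - 33921) = -14152*(-34697) = 491031944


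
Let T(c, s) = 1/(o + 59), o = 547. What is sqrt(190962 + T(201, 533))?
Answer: sqrt(70128121638)/606 ≈ 436.99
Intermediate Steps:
T(c, s) = 1/606 (T(c, s) = 1/(547 + 59) = 1/606)
sqrt(190962 + T(201, 533)) = sqrt(190962 + 1/606) = sqrt(115722973/606) = sqrt(70128121638)/606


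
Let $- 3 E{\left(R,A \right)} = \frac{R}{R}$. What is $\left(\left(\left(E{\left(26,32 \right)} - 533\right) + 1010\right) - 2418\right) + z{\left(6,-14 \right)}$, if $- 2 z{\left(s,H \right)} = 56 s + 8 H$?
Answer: $- \frac{6160}{3} \approx -2053.3$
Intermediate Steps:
$E{\left(R,A \right)} = - \frac{1}{3}$ ($E{\left(R,A \right)} = - \frac{R \frac{1}{R}}{3} = \left(- \frac{1}{3}\right) 1 = - \frac{1}{3}$)
$z{\left(s,H \right)} = - 28 s - 4 H$ ($z{\left(s,H \right)} = - \frac{56 s + 8 H}{2} = - \frac{8 H + 56 s}{2} = - 28 s - 4 H$)
$\left(\left(\left(E{\left(26,32 \right)} - 533\right) + 1010\right) - 2418\right) + z{\left(6,-14 \right)} = \left(\left(\left(- \frac{1}{3} - 533\right) + 1010\right) - 2418\right) - 112 = \left(\left(- \frac{1600}{3} + 1010\right) - 2418\right) + \left(-168 + 56\right) = \left(\frac{1430}{3} - 2418\right) - 112 = - \frac{5824}{3} - 112 = - \frac{6160}{3}$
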